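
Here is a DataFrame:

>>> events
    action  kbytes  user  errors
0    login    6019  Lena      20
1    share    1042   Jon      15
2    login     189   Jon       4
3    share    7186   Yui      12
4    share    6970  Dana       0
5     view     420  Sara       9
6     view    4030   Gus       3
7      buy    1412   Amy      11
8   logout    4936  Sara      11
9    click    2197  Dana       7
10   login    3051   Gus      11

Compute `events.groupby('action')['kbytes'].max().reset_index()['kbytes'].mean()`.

4296.66666667

group by action, max of kbytes:
action
buy       1412
click     2197
login     6019
logout    4936
share     7186
view      4030
Name: kbytes, dtype: int64
reset_index():
   action  kbytes
0     buy    1412
1   click    2197
2   login    6019
3  logout    4936
4   share    7186
5    view    4030
mean of column 'kbytes' → 4296.66666667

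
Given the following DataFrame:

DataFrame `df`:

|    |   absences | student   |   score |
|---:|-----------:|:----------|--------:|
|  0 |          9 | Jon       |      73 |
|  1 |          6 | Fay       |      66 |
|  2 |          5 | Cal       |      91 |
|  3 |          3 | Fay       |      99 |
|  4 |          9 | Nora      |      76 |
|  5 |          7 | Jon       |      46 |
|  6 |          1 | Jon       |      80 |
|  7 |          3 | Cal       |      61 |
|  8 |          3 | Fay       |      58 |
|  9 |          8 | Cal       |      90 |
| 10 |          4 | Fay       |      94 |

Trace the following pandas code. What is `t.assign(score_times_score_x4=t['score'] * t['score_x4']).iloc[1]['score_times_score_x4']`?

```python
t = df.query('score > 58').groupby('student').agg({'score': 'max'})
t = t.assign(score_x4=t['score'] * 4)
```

filter rows where score > 58:
    absences student  score
0          9     Jon     73
1          6     Fay     66
2          5     Cal     91
3          3     Fay     99
4          9    Nora     76
6          1     Jon     80
7          3     Cal     61
9          8     Cal     90
10         4     Fay     94
group by student, max of score:
         score
student       
Cal         91
Fay         99
Jon         80
Nora        76
add column score_x4 = t['score'] * 4:
         score  score_x4
student                 
Cal         91       364
Fay         99       396
Jon         80       320
Nora        76       304
add column score_times_score_x4 = t['score'] * t['score_x4']:
         score  score_x4  score_times_score_x4
student                                       
Cal         91       364                 33124
Fay         99       396                 39204
Jon         80       320                 25600
Nora        76       304                 23104

39204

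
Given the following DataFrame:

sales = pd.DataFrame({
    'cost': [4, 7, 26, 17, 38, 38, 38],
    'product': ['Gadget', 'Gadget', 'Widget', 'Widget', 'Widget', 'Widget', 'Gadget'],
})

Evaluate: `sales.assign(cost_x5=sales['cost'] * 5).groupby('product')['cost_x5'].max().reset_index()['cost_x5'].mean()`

add column cost_x5 = sales['cost'] * 5:
   cost product  cost_x5
0     4  Gadget       20
1     7  Gadget       35
2    26  Widget      130
3    17  Widget       85
4    38  Widget      190
5    38  Widget      190
6    38  Gadget      190
group by product, max of cost_x5:
product
Gadget    190
Widget    190
Name: cost_x5, dtype: int64
reset_index():
  product  cost_x5
0  Gadget      190
1  Widget      190
Reading off the mean of column 'cost_x5', we get 190.0.

190.0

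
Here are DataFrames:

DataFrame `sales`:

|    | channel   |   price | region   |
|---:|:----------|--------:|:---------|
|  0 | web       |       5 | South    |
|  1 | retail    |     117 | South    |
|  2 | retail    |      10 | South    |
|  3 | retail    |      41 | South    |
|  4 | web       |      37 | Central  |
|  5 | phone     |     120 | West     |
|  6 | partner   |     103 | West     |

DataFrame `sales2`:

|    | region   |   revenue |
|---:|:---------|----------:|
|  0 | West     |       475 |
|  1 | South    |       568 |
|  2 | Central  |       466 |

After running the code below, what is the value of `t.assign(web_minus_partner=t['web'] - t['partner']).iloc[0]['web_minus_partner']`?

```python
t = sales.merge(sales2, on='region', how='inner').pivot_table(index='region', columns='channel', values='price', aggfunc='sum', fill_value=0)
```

37

merge on 'region' (how='inner') → 7 rows:
   channel  price   region  revenue
0      web      5    South      568
1   retail    117    South      568
2   retail     10    South      568
3   retail     41    South      568
4      web     37  Central      466
5    phone    120     West      475
6  partner    103     West      475
pivot: rows=region, cols=channel, sum(price):
channel  partner  phone  retail  web
region                              
Central        0      0       0   37
South          0      0     168    5
West         103    120       0    0
add column web_minus_partner = t['web'] - t['partner']:
channel  partner  phone  retail  web  web_minus_partner
region                                                 
Central        0      0       0   37                 37
South          0      0     168    5                  5
West         103    120       0    0               -103
value at position 0, column 'web_minus_partner' → 37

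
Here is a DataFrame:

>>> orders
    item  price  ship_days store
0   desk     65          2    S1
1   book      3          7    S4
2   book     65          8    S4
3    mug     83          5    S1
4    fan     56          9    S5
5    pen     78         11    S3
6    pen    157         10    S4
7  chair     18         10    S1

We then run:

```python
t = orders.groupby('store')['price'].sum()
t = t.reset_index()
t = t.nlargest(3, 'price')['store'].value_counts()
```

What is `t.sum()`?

group by store, sum of price:
store
S1    166
S3     78
S4    225
S5     56
Name: price, dtype: int64
reset_index():
  store  price
0    S1    166
1    S3     78
2    S4    225
3    S5     56
take 3 rows with largest price:
  store  price
2    S4    225
0    S1    166
1    S3     78
value_counts of store:
store
S4    1
S1    1
S3    1
Name: count, dtype: int64

3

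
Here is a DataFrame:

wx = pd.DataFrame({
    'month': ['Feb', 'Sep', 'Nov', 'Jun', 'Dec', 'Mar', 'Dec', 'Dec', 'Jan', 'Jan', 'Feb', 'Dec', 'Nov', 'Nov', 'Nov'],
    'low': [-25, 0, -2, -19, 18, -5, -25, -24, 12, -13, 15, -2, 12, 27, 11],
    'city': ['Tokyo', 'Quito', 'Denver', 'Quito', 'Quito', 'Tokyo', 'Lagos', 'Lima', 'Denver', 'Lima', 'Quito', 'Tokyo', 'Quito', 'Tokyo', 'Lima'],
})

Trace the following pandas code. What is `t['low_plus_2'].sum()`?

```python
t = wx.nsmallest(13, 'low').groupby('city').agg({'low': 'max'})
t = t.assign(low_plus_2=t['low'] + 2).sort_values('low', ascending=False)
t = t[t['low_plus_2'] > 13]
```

take 13 rows with smallest low:
   month  low    city
0    Feb  -25   Tokyo
6    Dec  -25   Lagos
7    Dec  -24    Lima
3    Jun  -19   Quito
9    Jan  -13    Lima
5    Mar   -5   Tokyo
2    Nov   -2  Denver
11   Dec   -2   Tokyo
1    Sep    0   Quito
14   Nov   11    Lima
8    Jan   12  Denver
12   Nov   12   Quito
10   Feb   15   Quito
group by city, max of low:
        low
city       
Denver   12
Lagos   -25
Lima     11
Quito    15
Tokyo    -2
add column low_plus_2 = t['low'] + 2:
        low  low_plus_2
city                   
Denver   12          14
Lagos   -25         -23
Lima     11          13
Quito    15          17
Tokyo    -2           0
sort by low descending:
        low  low_plus_2
city                   
Quito    15          17
Denver   12          14
Lima     11          13
Tokyo    -2           0
Lagos   -25         -23
filter rows where low_plus_2 > 13:
        low  low_plus_2
city                   
Quito    15          17
Denver   12          14

31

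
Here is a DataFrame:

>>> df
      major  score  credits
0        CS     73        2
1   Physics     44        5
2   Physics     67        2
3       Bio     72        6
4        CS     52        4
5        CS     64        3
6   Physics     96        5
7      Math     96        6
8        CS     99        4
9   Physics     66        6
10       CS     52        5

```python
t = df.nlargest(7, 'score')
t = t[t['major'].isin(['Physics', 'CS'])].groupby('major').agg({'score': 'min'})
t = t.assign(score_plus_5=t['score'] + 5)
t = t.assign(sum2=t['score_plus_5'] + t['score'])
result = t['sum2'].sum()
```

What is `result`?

288

take 7 rows with largest score:
     major  score  credits
8       CS     99        4
6  Physics     96        5
7     Math     96        6
0       CS     73        2
3      Bio     72        6
2  Physics     67        2
9  Physics     66        6
filter rows where major in ['Physics', 'CS']:
     major  score  credits
8       CS     99        4
6  Physics     96        5
0       CS     73        2
2  Physics     67        2
9  Physics     66        6
group by major, min of score:
         score
major         
CS          73
Physics     66
add column score_plus_5 = t['score'] + 5:
         score  score_plus_5
major                       
CS          73            78
Physics     66            71
add column sum2 = t['score_plus_5'] + t['score']:
         score  score_plus_5  sum2
major                             
CS          73            78   151
Physics     66            71   137
Reading off the sum of column 'sum2', we get 288.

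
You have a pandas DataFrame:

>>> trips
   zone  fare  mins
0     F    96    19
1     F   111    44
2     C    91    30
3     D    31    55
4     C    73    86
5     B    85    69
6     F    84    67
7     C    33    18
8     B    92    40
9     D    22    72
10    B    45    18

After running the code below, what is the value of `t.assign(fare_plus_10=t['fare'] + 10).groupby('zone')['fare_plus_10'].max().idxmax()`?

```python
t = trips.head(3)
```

F

take first 3 rows:
  zone  fare  mins
0    F    96    19
1    F   111    44
2    C    91    30
add column fare_plus_10 = t['fare'] + 10:
  zone  fare  mins  fare_plus_10
0    F    96    19           106
1    F   111    44           121
2    C    91    30           101
group by zone, max of fare_plus_10:
zone
C    101
F    121
Name: fare_plus_10, dtype: int64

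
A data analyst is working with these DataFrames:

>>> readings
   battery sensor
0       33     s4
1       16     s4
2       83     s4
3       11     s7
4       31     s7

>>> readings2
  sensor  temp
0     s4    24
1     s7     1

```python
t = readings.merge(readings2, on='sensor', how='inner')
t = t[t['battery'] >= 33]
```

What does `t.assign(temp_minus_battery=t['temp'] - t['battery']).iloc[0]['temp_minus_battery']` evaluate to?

merge on 'sensor' (how='inner') → 5 rows:
   battery sensor  temp
0       33     s4    24
1       16     s4    24
2       83     s4    24
3       11     s7     1
4       31     s7     1
filter rows where battery >= 33:
   battery sensor  temp
0       33     s4    24
2       83     s4    24
add column temp_minus_battery = t['temp'] - t['battery']:
   battery sensor  temp  temp_minus_battery
0       33     s4    24                  -9
2       83     s4    24                 -59
Then the value at position 0, column 'temp_minus_battery': -9

-9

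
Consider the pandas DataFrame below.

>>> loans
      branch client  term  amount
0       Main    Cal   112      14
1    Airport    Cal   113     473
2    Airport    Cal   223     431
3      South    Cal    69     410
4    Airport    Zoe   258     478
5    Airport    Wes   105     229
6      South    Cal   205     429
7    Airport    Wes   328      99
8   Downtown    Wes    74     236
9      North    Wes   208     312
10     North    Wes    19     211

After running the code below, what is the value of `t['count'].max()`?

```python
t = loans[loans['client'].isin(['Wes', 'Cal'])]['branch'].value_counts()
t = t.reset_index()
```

filter rows where client in ['Wes', 'Cal']:
      branch client  term  amount
0       Main    Cal   112      14
1    Airport    Cal   113     473
2    Airport    Cal   223     431
3      South    Cal    69     410
5    Airport    Wes   105     229
6      South    Cal   205     429
7    Airport    Wes   328      99
8   Downtown    Wes    74     236
9      North    Wes   208     312
10     North    Wes    19     211
value_counts of branch:
branch
Airport     4
South       2
North       2
Main        1
Downtown    1
Name: count, dtype: int64
reset_index():
     branch  count
0   Airport      4
1     South      2
2     North      2
3      Main      1
4  Downtown      1
Hence 4.

4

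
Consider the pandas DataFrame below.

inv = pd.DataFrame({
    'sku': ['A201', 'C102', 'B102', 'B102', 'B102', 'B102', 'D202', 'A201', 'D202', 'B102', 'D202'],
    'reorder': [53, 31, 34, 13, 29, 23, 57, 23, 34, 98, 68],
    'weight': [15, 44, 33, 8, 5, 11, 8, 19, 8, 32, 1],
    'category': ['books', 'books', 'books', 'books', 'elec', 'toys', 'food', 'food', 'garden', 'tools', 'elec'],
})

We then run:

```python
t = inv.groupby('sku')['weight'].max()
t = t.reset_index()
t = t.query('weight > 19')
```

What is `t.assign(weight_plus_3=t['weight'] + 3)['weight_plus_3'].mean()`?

group by sku, max of weight:
sku
A201    19
B102    33
C102    44
D202     8
Name: weight, dtype: int64
reset_index():
    sku  weight
0  A201      19
1  B102      33
2  C102      44
3  D202       8
filter rows where weight > 19:
    sku  weight
1  B102      33
2  C102      44
add column weight_plus_3 = t['weight'] + 3:
    sku  weight  weight_plus_3
1  B102      33             36
2  C102      44             47
Then the mean of column 'weight_plus_3': 41.5

41.5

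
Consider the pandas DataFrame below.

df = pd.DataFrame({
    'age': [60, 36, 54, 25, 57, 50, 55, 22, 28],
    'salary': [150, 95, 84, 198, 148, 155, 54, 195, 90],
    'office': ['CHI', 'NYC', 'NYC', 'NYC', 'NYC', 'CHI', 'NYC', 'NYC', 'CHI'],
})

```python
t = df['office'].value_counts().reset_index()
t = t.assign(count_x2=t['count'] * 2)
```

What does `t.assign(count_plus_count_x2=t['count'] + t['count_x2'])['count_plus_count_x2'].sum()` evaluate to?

value_counts of office:
office
NYC    6
CHI    3
Name: count, dtype: int64
reset_index():
  office  count
0    NYC      6
1    CHI      3
add column count_x2 = t['count'] * 2:
  office  count  count_x2
0    NYC      6        12
1    CHI      3         6
add column count_plus_count_x2 = t['count'] + t['count_x2']:
  office  count  count_x2  count_plus_count_x2
0    NYC      6        12                   18
1    CHI      3         6                    9

27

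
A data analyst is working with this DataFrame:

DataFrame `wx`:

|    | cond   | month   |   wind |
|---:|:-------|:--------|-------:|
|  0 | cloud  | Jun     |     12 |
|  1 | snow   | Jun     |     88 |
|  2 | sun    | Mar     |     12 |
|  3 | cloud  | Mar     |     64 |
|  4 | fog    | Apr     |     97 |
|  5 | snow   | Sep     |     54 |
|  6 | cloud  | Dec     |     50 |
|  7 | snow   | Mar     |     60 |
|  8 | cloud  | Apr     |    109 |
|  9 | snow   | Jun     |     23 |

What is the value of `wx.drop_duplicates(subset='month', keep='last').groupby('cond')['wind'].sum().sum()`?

drop duplicate month (keep=last):
    cond month  wind
5   snow   Sep    54
6  cloud   Dec    50
7   snow   Mar    60
8  cloud   Apr   109
9   snow   Jun    23
group by cond, sum of wind:
cond
cloud    159
snow     137
Name: wind, dtype: int64

296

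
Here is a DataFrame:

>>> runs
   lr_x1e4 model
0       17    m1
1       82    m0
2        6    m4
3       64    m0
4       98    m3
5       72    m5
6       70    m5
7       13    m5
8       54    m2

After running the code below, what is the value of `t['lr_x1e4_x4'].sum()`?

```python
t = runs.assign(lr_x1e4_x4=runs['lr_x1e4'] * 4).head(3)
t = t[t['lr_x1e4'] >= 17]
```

add column lr_x1e4_x4 = runs['lr_x1e4'] * 4:
   lr_x1e4 model  lr_x1e4_x4
0       17    m1          68
1       82    m0         328
2        6    m4          24
3       64    m0         256
4       98    m3         392
5       72    m5         288
6       70    m5         280
7       13    m5          52
8       54    m2         216
take first 3 rows:
   lr_x1e4 model  lr_x1e4_x4
0       17    m1          68
1       82    m0         328
2        6    m4          24
filter rows where lr_x1e4 >= 17:
   lr_x1e4 model  lr_x1e4_x4
0       17    m1          68
1       82    m0         328
Taking the sum of column 'lr_x1e4_x4' gives 396.

396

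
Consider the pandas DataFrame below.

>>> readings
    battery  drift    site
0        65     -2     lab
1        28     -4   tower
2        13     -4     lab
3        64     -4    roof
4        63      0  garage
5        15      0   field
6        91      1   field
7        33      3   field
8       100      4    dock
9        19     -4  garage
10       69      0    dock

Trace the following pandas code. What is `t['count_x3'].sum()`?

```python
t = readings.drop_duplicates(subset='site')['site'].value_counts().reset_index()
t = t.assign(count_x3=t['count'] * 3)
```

18

drop duplicate site (keep=first):
   battery  drift    site
0       65     -2     lab
1       28     -4   tower
3       64     -4    roof
4       63      0  garage
5       15      0   field
8      100      4    dock
value_counts of site:
site
lab       1
tower     1
roof      1
garage    1
field     1
dock      1
Name: count, dtype: int64
reset_index():
     site  count
0     lab      1
1   tower      1
2    roof      1
3  garage      1
4   field      1
5    dock      1
add column count_x3 = t['count'] * 3:
     site  count  count_x3
0     lab      1         3
1   tower      1         3
2    roof      1         3
3  garage      1         3
4   field      1         3
5    dock      1         3
sum of column 'count_x3' → 18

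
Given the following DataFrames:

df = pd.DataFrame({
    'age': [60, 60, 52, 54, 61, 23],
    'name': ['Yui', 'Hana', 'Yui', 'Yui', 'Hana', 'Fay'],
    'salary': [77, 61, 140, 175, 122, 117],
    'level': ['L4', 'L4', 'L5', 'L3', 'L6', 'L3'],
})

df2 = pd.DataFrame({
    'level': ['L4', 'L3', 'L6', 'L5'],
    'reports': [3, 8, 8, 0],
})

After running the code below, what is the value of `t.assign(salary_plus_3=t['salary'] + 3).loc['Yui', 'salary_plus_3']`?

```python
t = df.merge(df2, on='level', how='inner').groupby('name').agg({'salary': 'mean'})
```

133.666666667

merge on 'level' (how='inner') → 6 rows:
   age  name  salary level  reports
0   60   Yui      77    L4        3
1   60  Hana      61    L4        3
2   52   Yui     140    L5        0
3   54   Yui     175    L3        8
4   61  Hana     122    L6        8
5   23   Fay     117    L3        8
group by name, mean of salary:
          salary
name            
Fay   117.000000
Hana   91.500000
Yui   130.666667
add column salary_plus_3 = t['salary'] + 3:
          salary  salary_plus_3
name                           
Fay   117.000000     120.000000
Hana   91.500000      94.500000
Yui   130.666667     133.666667
value at row 'Yui', column 'salary_plus_3' → 133.666666667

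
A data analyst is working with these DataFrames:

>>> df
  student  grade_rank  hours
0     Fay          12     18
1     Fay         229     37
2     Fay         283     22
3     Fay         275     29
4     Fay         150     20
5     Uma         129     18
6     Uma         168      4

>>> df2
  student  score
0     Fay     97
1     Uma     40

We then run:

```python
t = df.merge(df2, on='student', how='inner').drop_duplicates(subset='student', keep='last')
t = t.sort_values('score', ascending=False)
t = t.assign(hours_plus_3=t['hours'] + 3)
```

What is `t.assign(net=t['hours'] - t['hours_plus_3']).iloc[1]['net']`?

-3

merge on 'student' (how='inner') → 7 rows:
  student  grade_rank  hours  score
0     Fay          12     18     97
1     Fay         229     37     97
2     Fay         283     22     97
3     Fay         275     29     97
4     Fay         150     20     97
5     Uma         129     18     40
6     Uma         168      4     40
drop duplicate student (keep=last):
  student  grade_rank  hours  score
4     Fay         150     20     97
6     Uma         168      4     40
sort by score descending:
  student  grade_rank  hours  score
4     Fay         150     20     97
6     Uma         168      4     40
add column hours_plus_3 = t['hours'] + 3:
  student  grade_rank  hours  score  hours_plus_3
4     Fay         150     20     97            23
6     Uma         168      4     40             7
add column net = t['hours'] - t['hours_plus_3']:
  student  grade_rank  hours  score  hours_plus_3  net
4     Fay         150     20     97            23   -3
6     Uma         168      4     40             7   -3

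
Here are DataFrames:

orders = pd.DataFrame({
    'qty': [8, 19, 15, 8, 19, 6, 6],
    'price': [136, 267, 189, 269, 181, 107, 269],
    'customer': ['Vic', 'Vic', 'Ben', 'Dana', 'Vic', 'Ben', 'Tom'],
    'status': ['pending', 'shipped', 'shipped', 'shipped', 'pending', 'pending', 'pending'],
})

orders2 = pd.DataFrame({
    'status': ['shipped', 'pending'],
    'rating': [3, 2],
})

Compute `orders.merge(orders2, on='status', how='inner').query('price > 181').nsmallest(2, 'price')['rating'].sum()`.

merge on 'status' (how='inner') → 7 rows:
   qty  price customer   status  rating
0    8    136      Vic  pending       2
1   19    267      Vic  shipped       3
2   15    189      Ben  shipped       3
3    8    269     Dana  shipped       3
4   19    181      Vic  pending       2
5    6    107      Ben  pending       2
6    6    269      Tom  pending       2
filter rows where price > 181:
   qty  price customer   status  rating
1   19    267      Vic  shipped       3
2   15    189      Ben  shipped       3
3    8    269     Dana  shipped       3
6    6    269      Tom  pending       2
take 2 rows with smallest price:
   qty  price customer   status  rating
2   15    189      Ben  shipped       3
1   19    267      Vic  shipped       3
sum of column 'rating' → 6

6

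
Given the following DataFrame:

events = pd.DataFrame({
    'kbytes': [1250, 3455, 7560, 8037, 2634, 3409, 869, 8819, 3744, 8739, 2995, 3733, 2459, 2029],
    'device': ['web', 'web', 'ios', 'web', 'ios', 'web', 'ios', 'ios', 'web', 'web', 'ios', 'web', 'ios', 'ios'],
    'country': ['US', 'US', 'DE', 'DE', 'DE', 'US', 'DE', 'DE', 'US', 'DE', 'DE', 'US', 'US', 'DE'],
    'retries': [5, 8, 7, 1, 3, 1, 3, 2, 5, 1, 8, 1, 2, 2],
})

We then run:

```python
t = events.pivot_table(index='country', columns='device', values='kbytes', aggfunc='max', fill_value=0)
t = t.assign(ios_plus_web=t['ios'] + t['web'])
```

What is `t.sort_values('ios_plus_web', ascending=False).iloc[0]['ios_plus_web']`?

17558

pivot: rows=country, cols=device, max(kbytes):
device    ios   web
country            
DE       8819  8739
US       2459  3744
add column ios_plus_web = t['ios'] + t['web']:
device    ios   web  ios_plus_web
country                          
DE       8819  8739         17558
US       2459  3744          6203
sort by ios_plus_web descending:
device    ios   web  ios_plus_web
country                          
DE       8819  8739         17558
US       2459  3744          6203
Reading off the value at position 0, column 'ios_plus_web', we get 17558.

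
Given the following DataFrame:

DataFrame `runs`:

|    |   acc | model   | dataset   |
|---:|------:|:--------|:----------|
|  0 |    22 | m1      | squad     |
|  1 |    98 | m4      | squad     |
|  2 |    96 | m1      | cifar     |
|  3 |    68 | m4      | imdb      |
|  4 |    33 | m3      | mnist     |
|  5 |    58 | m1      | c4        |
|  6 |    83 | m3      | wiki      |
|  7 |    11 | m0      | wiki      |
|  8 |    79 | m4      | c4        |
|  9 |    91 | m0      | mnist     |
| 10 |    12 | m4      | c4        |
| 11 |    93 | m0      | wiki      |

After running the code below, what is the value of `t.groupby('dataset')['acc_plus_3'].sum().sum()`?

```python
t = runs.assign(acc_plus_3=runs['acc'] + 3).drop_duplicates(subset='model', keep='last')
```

add column acc_plus_3 = runs['acc'] + 3:
    acc model dataset  acc_plus_3
0    22    m1   squad          25
1    98    m4   squad         101
2    96    m1   cifar          99
3    68    m4    imdb          71
4    33    m3   mnist          36
5    58    m1      c4          61
6    83    m3    wiki          86
7    11    m0    wiki          14
8    79    m4      c4          82
9    91    m0   mnist          94
10   12    m4      c4          15
11   93    m0    wiki          96
drop duplicate model (keep=last):
    acc model dataset  acc_plus_3
5    58    m1      c4          61
6    83    m3    wiki          86
10   12    m4      c4          15
11   93    m0    wiki          96
group by dataset, sum of acc_plus_3:
dataset
c4       76
wiki    182
Name: acc_plus_3, dtype: int64

258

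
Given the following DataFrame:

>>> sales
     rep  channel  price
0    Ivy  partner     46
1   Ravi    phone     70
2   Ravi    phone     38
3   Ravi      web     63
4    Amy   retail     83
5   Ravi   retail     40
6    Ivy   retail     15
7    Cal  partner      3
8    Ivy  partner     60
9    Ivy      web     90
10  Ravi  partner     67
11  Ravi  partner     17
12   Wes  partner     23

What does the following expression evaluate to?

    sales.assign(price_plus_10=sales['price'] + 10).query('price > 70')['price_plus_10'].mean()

add column price_plus_10 = sales['price'] + 10:
     rep  channel  price  price_plus_10
0    Ivy  partner     46             56
1   Ravi    phone     70             80
2   Ravi    phone     38             48
3   Ravi      web     63             73
4    Amy   retail     83             93
5   Ravi   retail     40             50
6    Ivy   retail     15             25
7    Cal  partner      3             13
8    Ivy  partner     60             70
9    Ivy      web     90            100
10  Ravi  partner     67             77
11  Ravi  partner     17             27
12   Wes  partner     23             33
filter rows where price > 70:
   rep channel  price  price_plus_10
4  Amy  retail     83             93
9  Ivy     web     90            100

96.5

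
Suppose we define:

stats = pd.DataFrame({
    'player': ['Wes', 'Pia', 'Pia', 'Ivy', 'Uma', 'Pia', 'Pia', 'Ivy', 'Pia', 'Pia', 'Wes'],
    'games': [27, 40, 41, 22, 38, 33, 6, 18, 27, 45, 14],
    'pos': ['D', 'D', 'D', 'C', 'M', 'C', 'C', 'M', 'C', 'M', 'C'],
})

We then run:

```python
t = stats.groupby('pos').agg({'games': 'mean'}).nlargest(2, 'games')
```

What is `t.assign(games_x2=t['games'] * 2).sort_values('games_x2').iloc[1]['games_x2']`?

group by pos, mean of games:
         games
pos           
C    20.400000
D    36.000000
M    33.666667
take 2 rows with largest games:
         games
pos           
D    36.000000
M    33.666667
add column games_x2 = t['games'] * 2:
         games   games_x2
pos                      
D    36.000000  72.000000
M    33.666667  67.333333
sort by games_x2:
         games   games_x2
pos                      
M    33.666667  67.333333
D    36.000000  72.000000
The value at position 1, column 'games_x2' is 72.0.

72.0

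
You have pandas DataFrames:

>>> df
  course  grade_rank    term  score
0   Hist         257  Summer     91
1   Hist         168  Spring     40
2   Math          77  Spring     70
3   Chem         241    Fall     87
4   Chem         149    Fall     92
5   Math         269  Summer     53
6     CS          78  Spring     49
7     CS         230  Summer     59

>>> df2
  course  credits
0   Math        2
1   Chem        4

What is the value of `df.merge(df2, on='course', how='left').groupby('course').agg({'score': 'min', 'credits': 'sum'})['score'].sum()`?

229

merge on 'course' (how='left') → 8 rows:
  course  grade_rank    term  score  credits
0   Hist         257  Summer     91      NaN
1   Hist         168  Spring     40      NaN
2   Math          77  Spring     70      2.0
3   Chem         241    Fall     87      4.0
4   Chem         149    Fall     92      4.0
5   Math         269  Summer     53      2.0
6     CS          78  Spring     49      NaN
7     CS         230  Summer     59      NaN
group by course: min(score), sum(credits):
        score  credits
course                
CS         49      0.0
Chem       87      8.0
Hist       40      0.0
Math       53      4.0
sum of column 'score' → 229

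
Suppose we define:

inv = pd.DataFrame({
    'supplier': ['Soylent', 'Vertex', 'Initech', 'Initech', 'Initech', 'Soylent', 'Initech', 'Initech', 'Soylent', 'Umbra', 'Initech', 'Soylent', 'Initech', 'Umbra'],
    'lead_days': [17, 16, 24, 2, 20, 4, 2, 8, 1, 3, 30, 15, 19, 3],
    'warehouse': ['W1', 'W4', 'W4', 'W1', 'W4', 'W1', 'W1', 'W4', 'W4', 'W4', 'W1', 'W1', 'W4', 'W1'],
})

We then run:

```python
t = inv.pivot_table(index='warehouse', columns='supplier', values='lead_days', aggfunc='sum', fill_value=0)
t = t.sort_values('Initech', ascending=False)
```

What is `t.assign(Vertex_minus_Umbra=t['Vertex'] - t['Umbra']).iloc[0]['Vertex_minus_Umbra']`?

13

pivot: rows=warehouse, cols=supplier, sum(lead_days):
supplier   Initech  Soylent  Umbra  Vertex
warehouse                                 
W1              34       36      3       0
W4              71        1      3      16
sort by Initech descending:
supplier   Initech  Soylent  Umbra  Vertex
warehouse                                 
W4              71        1      3      16
W1              34       36      3       0
add column Vertex_minus_Umbra = t['Vertex'] - t['Umbra']:
supplier   Initech  Soylent  Umbra  Vertex  Vertex_minus_Umbra
warehouse                                                     
W4              71        1      3      16                  13
W1              34       36      3       0                  -3
Finally, value at position 0, column 'Vertex_minus_Umbra' = 13.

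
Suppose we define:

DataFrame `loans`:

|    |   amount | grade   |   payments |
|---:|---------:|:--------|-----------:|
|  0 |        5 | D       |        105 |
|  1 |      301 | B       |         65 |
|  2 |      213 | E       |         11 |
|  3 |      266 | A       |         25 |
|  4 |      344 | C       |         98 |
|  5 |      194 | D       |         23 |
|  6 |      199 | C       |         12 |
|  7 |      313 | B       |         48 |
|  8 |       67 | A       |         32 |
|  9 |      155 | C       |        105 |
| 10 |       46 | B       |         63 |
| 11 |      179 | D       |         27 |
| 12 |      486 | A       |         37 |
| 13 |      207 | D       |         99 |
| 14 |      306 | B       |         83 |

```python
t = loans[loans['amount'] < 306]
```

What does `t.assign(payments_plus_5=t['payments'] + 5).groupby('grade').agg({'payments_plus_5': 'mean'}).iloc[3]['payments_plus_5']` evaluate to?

68.5

filter rows where amount < 306:
    amount grade  payments
0        5     D       105
1      301     B        65
2      213     E        11
3      266     A        25
5      194     D        23
6      199     C        12
8       67     A        32
9      155     C       105
10      46     B        63
11     179     D        27
13     207     D        99
add column payments_plus_5 = t['payments'] + 5:
    amount grade  payments  payments_plus_5
0        5     D       105              110
1      301     B        65               70
2      213     E        11               16
3      266     A        25               30
5      194     D        23               28
6      199     C        12               17
8       67     A        32               37
9      155     C       105              110
10      46     B        63               68
11     179     D        27               32
13     207     D        99              104
group by grade, mean of payments_plus_5:
       payments_plus_5
grade                 
A                 33.5
B                 69.0
C                 63.5
D                 68.5
E                 16.0
So iloc[3]['payments_plus_5'] = 68.5.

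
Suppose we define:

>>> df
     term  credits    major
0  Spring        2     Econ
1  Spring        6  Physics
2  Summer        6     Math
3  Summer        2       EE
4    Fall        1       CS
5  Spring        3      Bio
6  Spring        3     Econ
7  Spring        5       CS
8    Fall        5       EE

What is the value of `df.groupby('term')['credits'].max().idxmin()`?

group by term, max of credits:
term
Fall      5
Spring    6
Summer    6
Name: credits, dtype: int64
The label with the smallest value is Fall.

Fall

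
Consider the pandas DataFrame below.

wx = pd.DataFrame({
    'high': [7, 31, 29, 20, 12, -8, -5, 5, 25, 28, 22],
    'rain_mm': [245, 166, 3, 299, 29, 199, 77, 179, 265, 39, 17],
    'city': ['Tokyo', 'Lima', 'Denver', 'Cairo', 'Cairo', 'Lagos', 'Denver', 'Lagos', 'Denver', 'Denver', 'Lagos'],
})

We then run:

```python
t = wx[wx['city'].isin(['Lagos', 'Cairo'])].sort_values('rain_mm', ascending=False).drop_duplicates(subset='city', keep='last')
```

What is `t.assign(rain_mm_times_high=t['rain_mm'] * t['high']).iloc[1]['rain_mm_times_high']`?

filter rows where city in ['Lagos', 'Cairo']:
    high  rain_mm   city
3     20      299  Cairo
4     12       29  Cairo
5     -8      199  Lagos
7      5      179  Lagos
10    22       17  Lagos
sort by rain_mm descending:
    high  rain_mm   city
3     20      299  Cairo
5     -8      199  Lagos
7      5      179  Lagos
4     12       29  Cairo
10    22       17  Lagos
drop duplicate city (keep=last):
    high  rain_mm   city
4     12       29  Cairo
10    22       17  Lagos
add column rain_mm_times_high = t['rain_mm'] * t['high']:
    high  rain_mm   city  rain_mm_times_high
4     12       29  Cairo                 348
10    22       17  Lagos                 374

374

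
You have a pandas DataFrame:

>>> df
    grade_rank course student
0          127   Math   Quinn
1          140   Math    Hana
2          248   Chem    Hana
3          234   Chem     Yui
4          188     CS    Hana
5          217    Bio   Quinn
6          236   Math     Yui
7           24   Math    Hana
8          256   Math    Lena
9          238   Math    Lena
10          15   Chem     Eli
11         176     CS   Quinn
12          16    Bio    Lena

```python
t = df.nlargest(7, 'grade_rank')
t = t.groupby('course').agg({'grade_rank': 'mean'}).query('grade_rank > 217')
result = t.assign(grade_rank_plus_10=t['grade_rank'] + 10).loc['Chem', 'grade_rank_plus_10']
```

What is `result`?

take 7 rows with largest grade_rank:
   grade_rank course student
8         256   Math    Lena
2         248   Chem    Hana
9         238   Math    Lena
6         236   Math     Yui
3         234   Chem     Yui
5         217    Bio   Quinn
4         188     CS    Hana
group by course, mean of grade_rank:
        grade_rank
course            
Bio     217.000000
CS      188.000000
Chem    241.000000
Math    243.333333
filter rows where grade_rank > 217:
        grade_rank
course            
Chem    241.000000
Math    243.333333
add column grade_rank_plus_10 = t['grade_rank'] + 10:
        grade_rank  grade_rank_plus_10
course                                
Chem    241.000000          251.000000
Math    243.333333          253.333333
value at row 'Chem', column 'grade_rank_plus_10' → 251.0

251.0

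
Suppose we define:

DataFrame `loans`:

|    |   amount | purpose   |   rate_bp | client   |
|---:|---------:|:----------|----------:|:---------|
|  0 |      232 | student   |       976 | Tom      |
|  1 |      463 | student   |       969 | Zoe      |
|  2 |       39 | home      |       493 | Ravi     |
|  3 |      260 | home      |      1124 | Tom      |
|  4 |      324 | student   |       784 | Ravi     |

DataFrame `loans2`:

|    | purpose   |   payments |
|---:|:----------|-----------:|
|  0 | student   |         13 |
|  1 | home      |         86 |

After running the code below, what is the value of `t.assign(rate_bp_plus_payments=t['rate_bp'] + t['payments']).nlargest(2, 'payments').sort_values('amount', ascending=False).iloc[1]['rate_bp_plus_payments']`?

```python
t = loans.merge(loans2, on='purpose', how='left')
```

579

merge on 'purpose' (how='left') → 5 rows:
   amount  purpose  rate_bp client  payments
0     232  student      976    Tom        13
1     463  student      969    Zoe        13
2      39     home      493   Ravi        86
3     260     home     1124    Tom        86
4     324  student      784   Ravi        13
add column rate_bp_plus_payments = t['rate_bp'] + t['payments']:
   amount  purpose  rate_bp client  payments  rate_bp_plus_payments
0     232  student      976    Tom        13                    989
1     463  student      969    Zoe        13                    982
2      39     home      493   Ravi        86                    579
3     260     home     1124    Tom        86                   1210
4     324  student      784   Ravi        13                    797
take 2 rows with largest payments:
   amount purpose  rate_bp client  payments  rate_bp_plus_payments
2      39    home      493   Ravi        86                    579
3     260    home     1124    Tom        86                   1210
sort by amount descending:
   amount purpose  rate_bp client  payments  rate_bp_plus_payments
3     260    home     1124    Tom        86                   1210
2      39    home      493   Ravi        86                    579
Finally, value at position 1, column 'rate_bp_plus_payments' = 579.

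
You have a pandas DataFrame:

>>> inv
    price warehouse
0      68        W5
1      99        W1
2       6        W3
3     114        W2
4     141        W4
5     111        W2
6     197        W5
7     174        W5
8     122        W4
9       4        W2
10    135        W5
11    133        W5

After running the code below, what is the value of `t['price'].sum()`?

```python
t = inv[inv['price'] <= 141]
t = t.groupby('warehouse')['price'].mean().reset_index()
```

424.833333333

filter rows where price <= 141:
    price warehouse
0      68        W5
1      99        W1
2       6        W3
3     114        W2
4     141        W4
5     111        W2
8     122        W4
9       4        W2
10    135        W5
11    133        W5
group by warehouse, mean of price:
warehouse
W1     99.000000
W2     76.333333
W3      6.000000
W4    131.500000
W5    112.000000
Name: price, dtype: float64
reset_index():
  warehouse       price
0        W1   99.000000
1        W2   76.333333
2        W3    6.000000
3        W4  131.500000
4        W5  112.000000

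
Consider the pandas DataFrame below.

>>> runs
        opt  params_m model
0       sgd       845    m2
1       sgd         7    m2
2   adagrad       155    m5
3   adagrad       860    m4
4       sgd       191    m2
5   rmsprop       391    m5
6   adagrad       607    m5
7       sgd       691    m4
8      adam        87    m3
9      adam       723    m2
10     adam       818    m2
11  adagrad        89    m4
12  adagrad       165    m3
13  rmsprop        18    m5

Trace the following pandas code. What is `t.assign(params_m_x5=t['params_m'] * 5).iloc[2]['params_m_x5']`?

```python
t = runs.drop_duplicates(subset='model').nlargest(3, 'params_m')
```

775

drop duplicate model (keep=first):
       opt  params_m model
0      sgd       845    m2
2  adagrad       155    m5
3  adagrad       860    m4
8     adam        87    m3
take 3 rows with largest params_m:
       opt  params_m model
3  adagrad       860    m4
0      sgd       845    m2
2  adagrad       155    m5
add column params_m_x5 = t['params_m'] * 5:
       opt  params_m model  params_m_x5
3  adagrad       860    m4         4300
0      sgd       845    m2         4225
2  adagrad       155    m5          775
Reading off the value at position 2, column 'params_m_x5', we get 775.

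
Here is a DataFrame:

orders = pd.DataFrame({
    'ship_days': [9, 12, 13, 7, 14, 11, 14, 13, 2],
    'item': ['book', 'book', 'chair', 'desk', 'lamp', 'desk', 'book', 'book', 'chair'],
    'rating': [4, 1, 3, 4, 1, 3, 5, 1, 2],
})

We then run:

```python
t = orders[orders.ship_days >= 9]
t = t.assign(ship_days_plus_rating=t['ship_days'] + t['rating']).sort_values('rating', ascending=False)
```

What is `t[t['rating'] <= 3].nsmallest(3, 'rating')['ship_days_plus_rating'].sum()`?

42

filter rows where ship_days >= 9:
   ship_days   item  rating
0          9   book       4
1         12   book       1
2         13  chair       3
4         14   lamp       1
5         11   desk       3
6         14   book       5
7         13   book       1
add column ship_days_plus_rating = t['ship_days'] + t['rating']:
   ship_days   item  rating  ship_days_plus_rating
0          9   book       4                     13
1         12   book       1                     13
2         13  chair       3                     16
4         14   lamp       1                     15
5         11   desk       3                     14
6         14   book       5                     19
7         13   book       1                     14
sort by rating descending:
   ship_days   item  rating  ship_days_plus_rating
6         14   book       5                     19
0          9   book       4                     13
2         13  chair       3                     16
5         11   desk       3                     14
1         12   book       1                     13
4         14   lamp       1                     15
7         13   book       1                     14
filter rows where rating <= 3:
   ship_days   item  rating  ship_days_plus_rating
2         13  chair       3                     16
5         11   desk       3                     14
1         12   book       1                     13
4         14   lamp       1                     15
7         13   book       1                     14
take 3 rows with smallest rating:
   ship_days  item  rating  ship_days_plus_rating
1         12  book       1                     13
4         14  lamp       1                     15
7         13  book       1                     14
Reading off the sum of column 'ship_days_plus_rating', we get 42.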